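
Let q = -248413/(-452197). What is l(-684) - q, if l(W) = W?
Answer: -309551161/452197 ≈ -684.55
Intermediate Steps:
q = 248413/452197 (q = -248413*(-1/452197) = 248413/452197 ≈ 0.54935)
l(-684) - q = -684 - 1*248413/452197 = -684 - 248413/452197 = -309551161/452197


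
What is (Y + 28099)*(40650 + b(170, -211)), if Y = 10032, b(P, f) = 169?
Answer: 1556469289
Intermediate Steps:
(Y + 28099)*(40650 + b(170, -211)) = (10032 + 28099)*(40650 + 169) = 38131*40819 = 1556469289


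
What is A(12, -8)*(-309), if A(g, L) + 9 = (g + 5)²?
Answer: -86520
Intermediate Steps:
A(g, L) = -9 + (5 + g)² (A(g, L) = -9 + (g + 5)² = -9 + (5 + g)²)
A(12, -8)*(-309) = (-9 + (5 + 12)²)*(-309) = (-9 + 17²)*(-309) = (-9 + 289)*(-309) = 280*(-309) = -86520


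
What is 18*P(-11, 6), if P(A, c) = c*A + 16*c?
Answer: 540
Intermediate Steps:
P(A, c) = 16*c + A*c (P(A, c) = A*c + 16*c = 16*c + A*c)
18*P(-11, 6) = 18*(6*(16 - 11)) = 18*(6*5) = 18*30 = 540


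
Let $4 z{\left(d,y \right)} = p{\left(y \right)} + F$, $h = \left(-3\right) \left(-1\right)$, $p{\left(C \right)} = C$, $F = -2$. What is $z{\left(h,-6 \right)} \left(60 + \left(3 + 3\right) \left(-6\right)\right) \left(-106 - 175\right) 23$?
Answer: $310224$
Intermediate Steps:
$h = 3$
$z{\left(d,y \right)} = - \frac{1}{2} + \frac{y}{4}$ ($z{\left(d,y \right)} = \frac{y - 2}{4} = \frac{-2 + y}{4} = - \frac{1}{2} + \frac{y}{4}$)
$z{\left(h,-6 \right)} \left(60 + \left(3 + 3\right) \left(-6\right)\right) \left(-106 - 175\right) 23 = \left(- \frac{1}{2} + \frac{1}{4} \left(-6\right)\right) \left(60 + \left(3 + 3\right) \left(-6\right)\right) \left(-106 - 175\right) 23 = \left(- \frac{1}{2} - \frac{3}{2}\right) \left(60 + 6 \left(-6\right)\right) \left(-281\right) 23 = - 2 \left(60 - 36\right) \left(-281\right) 23 = - 2 \cdot 24 \left(-281\right) 23 = - 2 \left(\left(-6744\right) 23\right) = \left(-2\right) \left(-155112\right) = 310224$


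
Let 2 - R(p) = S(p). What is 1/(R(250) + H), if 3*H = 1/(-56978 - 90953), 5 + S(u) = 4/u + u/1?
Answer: -55474125/13481100086 ≈ -0.0041150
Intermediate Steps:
S(u) = -5 + u + 4/u (S(u) = -5 + (4/u + u/1) = -5 + (4/u + u*1) = -5 + (4/u + u) = -5 + (u + 4/u) = -5 + u + 4/u)
H = -1/443793 (H = 1/(3*(-56978 - 90953)) = (1/3)/(-147931) = (1/3)*(-1/147931) = -1/443793 ≈ -2.2533e-6)
R(p) = 7 - p - 4/p (R(p) = 2 - (-5 + p + 4/p) = 2 + (5 - p - 4/p) = 7 - p - 4/p)
1/(R(250) + H) = 1/((7 - 1*250 - 4/250) - 1/443793) = 1/((7 - 250 - 4*1/250) - 1/443793) = 1/((7 - 250 - 2/125) - 1/443793) = 1/(-30377/125 - 1/443793) = 1/(-13481100086/55474125) = -55474125/13481100086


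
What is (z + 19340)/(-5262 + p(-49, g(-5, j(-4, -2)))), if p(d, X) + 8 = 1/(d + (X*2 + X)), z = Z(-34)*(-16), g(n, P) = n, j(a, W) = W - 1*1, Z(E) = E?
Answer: -424192/112427 ≈ -3.7730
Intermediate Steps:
j(a, W) = -1 + W (j(a, W) = W - 1 = -1 + W)
z = 544 (z = -34*(-16) = 544)
p(d, X) = -8 + 1/(d + 3*X) (p(d, X) = -8 + 1/(d + (X*2 + X)) = -8 + 1/(d + (2*X + X)) = -8 + 1/(d + 3*X))
(z + 19340)/(-5262 + p(-49, g(-5, j(-4, -2)))) = (544 + 19340)/(-5262 + (1 - 24*(-5) - 8*(-49))/(-49 + 3*(-5))) = 19884/(-5262 + (1 + 120 + 392)/(-49 - 15)) = 19884/(-5262 + 513/(-64)) = 19884/(-5262 - 1/64*513) = 19884/(-5262 - 513/64) = 19884/(-337281/64) = 19884*(-64/337281) = -424192/112427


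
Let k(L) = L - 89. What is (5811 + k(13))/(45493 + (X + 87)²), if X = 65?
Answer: 5735/68597 ≈ 0.083604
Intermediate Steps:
k(L) = -89 + L
(5811 + k(13))/(45493 + (X + 87)²) = (5811 + (-89 + 13))/(45493 + (65 + 87)²) = (5811 - 76)/(45493 + 152²) = 5735/(45493 + 23104) = 5735/68597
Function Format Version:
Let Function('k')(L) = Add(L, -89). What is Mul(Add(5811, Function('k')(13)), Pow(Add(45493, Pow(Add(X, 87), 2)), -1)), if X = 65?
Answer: Rational(5735, 68597) ≈ 0.083604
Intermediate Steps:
Function('k')(L) = Add(-89, L)
Mul(Add(5811, Function('k')(13)), Pow(Add(45493, Pow(Add(X, 87), 2)), -1)) = Mul(Add(5811, Add(-89, 13)), Pow(Add(45493, Pow(Add(65, 87), 2)), -1)) = Mul(Add(5811, -76), Pow(Add(45493, Pow(152, 2)), -1)) = Mul(5735, Pow(Add(45493, 23104), -1)) = Mul(5735, Pow(68597, -1)) = Mul(5735, Rational(1, 68597)) = Rational(5735, 68597)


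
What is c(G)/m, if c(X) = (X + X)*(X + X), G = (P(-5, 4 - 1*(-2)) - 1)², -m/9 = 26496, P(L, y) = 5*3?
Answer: -2401/3726 ≈ -0.64439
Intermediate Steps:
P(L, y) = 15
m = -238464 (m = -9*26496 = -238464)
G = 196 (G = (15 - 1)² = 14² = 196)
c(X) = 4*X² (c(X) = (2*X)*(2*X) = 4*X²)
c(G)/m = (4*196²)/(-238464) = (4*38416)*(-1/238464) = 153664*(-1/238464) = -2401/3726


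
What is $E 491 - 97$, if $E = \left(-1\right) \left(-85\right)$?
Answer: $41638$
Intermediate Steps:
$E = 85$
$E 491 - 97 = 85 \cdot 491 - 97 = 41735 - 97 = 41638$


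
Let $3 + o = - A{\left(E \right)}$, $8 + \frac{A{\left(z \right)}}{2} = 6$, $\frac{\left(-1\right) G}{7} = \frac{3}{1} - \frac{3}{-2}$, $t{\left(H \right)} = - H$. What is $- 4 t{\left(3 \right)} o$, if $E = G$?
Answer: $12$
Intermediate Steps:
$G = - \frac{63}{2}$ ($G = - 7 \left(\frac{3}{1} - \frac{3}{-2}\right) = - 7 \left(3 \cdot 1 - - \frac{3}{2}\right) = - 7 \left(3 + \frac{3}{2}\right) = \left(-7\right) \frac{9}{2} = - \frac{63}{2} \approx -31.5$)
$E = - \frac{63}{2} \approx -31.5$
$A{\left(z \right)} = -4$ ($A{\left(z \right)} = -16 + 2 \cdot 6 = -16 + 12 = -4$)
$o = 1$ ($o = -3 - -4 = -3 + 4 = 1$)
$- 4 t{\left(3 \right)} o = - 4 \left(\left(-1\right) 3\right) 1 = \left(-4\right) \left(-3\right) 1 = 12 \cdot 1 = 12$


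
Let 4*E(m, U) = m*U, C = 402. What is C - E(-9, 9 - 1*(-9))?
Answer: 885/2 ≈ 442.50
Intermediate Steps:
E(m, U) = U*m/4 (E(m, U) = (m*U)/4 = (U*m)/4 = U*m/4)
C - E(-9, 9 - 1*(-9)) = 402 - (9 - 1*(-9))*(-9)/4 = 402 - (9 + 9)*(-9)/4 = 402 - 18*(-9)/4 = 402 - 1*(-81/2) = 402 + 81/2 = 885/2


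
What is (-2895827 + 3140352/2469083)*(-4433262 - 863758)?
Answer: 37873873502784358780/2469083 ≈ 1.5339e+13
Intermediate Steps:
(-2895827 + 3140352/2469083)*(-4433262 - 863758) = (-2895827 + 3140352*(1/2469083))*(-5297020) = (-2895827 + 3140352/2469083)*(-5297020) = -7150034076289/2469083*(-5297020) = 37873873502784358780/2469083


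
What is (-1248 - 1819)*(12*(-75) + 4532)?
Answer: -11139344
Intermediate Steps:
(-1248 - 1819)*(12*(-75) + 4532) = -3067*(-900 + 4532) = -3067*3632 = -11139344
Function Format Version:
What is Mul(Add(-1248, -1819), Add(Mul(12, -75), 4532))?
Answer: -11139344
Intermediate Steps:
Mul(Add(-1248, -1819), Add(Mul(12, -75), 4532)) = Mul(-3067, Add(-900, 4532)) = Mul(-3067, 3632) = -11139344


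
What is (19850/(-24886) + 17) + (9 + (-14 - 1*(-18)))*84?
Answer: 13789362/12443 ≈ 1108.2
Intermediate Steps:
(19850/(-24886) + 17) + (9 + (-14 - 1*(-18)))*84 = (19850*(-1/24886) + 17) + (9 + (-14 + 18))*84 = (-9925/12443 + 17) + (9 + 4)*84 = 201606/12443 + 13*84 = 201606/12443 + 1092 = 13789362/12443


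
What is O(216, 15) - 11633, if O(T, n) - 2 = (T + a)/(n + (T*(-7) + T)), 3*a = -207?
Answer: -709498/61 ≈ -11631.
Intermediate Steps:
a = -69 (a = (1/3)*(-207) = -69)
O(T, n) = 2 + (-69 + T)/(n - 6*T) (O(T, n) = 2 + (T - 69)/(n + (T*(-7) + T)) = 2 + (-69 + T)/(n + (-7*T + T)) = 2 + (-69 + T)/(n - 6*T))
O(216, 15) - 11633 = (69 - 2*15 + 11*216)/(-1*15 + 6*216) - 11633 = (69 - 30 + 2376)/(-15 + 1296) - 11633 = 2415/1281 - 11633 = (1/1281)*2415 - 11633 = 115/61 - 11633 = -709498/61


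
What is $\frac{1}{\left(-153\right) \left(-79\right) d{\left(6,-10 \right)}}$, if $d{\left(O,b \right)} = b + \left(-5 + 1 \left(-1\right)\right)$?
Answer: $- \frac{1}{193392} \approx -5.1708 \cdot 10^{-6}$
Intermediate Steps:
$d{\left(O,b \right)} = -6 + b$ ($d{\left(O,b \right)} = b - 6 = -6 + b$)
$\frac{1}{\left(-153\right) \left(-79\right) d{\left(6,-10 \right)}} = \frac{1}{\left(-153\right) \left(-79\right) \left(-6 - 10\right)} = \frac{1}{12087 \left(-16\right)} = \frac{1}{-193392} = - \frac{1}{193392}$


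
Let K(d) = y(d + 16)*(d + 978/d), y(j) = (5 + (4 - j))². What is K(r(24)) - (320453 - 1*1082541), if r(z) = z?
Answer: 3297251/4 ≈ 8.2431e+5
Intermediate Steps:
y(j) = (9 - j)²
K(d) = (7 + d)²*(d + 978/d) (K(d) = (-9 + (d + 16))²*(d + 978/d) = (-9 + (16 + d))²*(d + 978/d) = (7 + d)²*(d + 978/d))
K(r(24)) - (320453 - 1*1082541) = (7 + 24)²*(978 + 24²)/24 - (320453 - 1*1082541) = (1/24)*31²*(978 + 576) - (320453 - 1082541) = (1/24)*961*1554 - 1*(-762088) = 248899/4 + 762088 = 3297251/4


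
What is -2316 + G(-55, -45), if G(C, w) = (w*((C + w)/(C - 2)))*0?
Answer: -2316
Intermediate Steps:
G(C, w) = 0 (G(C, w) = (w*((C + w)/(-2 + C)))*0 = (w*(C + w)/(-2 + C))*0 = 0)
-2316 + G(-55, -45) = -2316 + 0 = -2316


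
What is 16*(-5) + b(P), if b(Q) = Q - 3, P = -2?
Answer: -85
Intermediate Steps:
b(Q) = -3 + Q
16*(-5) + b(P) = 16*(-5) + (-3 - 2) = -80 - 5 = -85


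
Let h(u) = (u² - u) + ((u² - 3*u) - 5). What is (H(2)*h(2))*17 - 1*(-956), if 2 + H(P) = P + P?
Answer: 786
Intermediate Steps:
h(u) = -5 - 4*u + 2*u² (h(u) = (u² - u) + (-5 + u² - 3*u) = -5 - 4*u + 2*u²)
H(P) = -2 + 2*P (H(P) = -2 + (P + P) = -2 + 2*P)
(H(2)*h(2))*17 - 1*(-956) = ((-2 + 2*2)*(-5 - 4*2 + 2*2²))*17 - 1*(-956) = ((-2 + 4)*(-5 - 8 + 2*4))*17 + 956 = (2*(-5 - 8 + 8))*17 + 956 = (2*(-5))*17 + 956 = -10*17 + 956 = -170 + 956 = 786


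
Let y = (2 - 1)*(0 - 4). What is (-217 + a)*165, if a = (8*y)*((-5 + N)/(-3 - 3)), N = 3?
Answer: -37565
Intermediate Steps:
y = -4 (y = 1*(-4) = -4)
a = -32/3 (a = (8*(-4))*((-5 + 3)/(-3 - 3)) = -(-64)/(-6) = -(-64)*(-1)/6 = -32*⅓ = -32/3 ≈ -10.667)
(-217 + a)*165 = (-217 - 32/3)*165 = -683/3*165 = -37565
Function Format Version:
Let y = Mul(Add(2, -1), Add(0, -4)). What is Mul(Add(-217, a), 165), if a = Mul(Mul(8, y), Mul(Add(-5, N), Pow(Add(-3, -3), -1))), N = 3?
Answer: -37565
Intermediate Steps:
y = -4 (y = Mul(1, -4) = -4)
a = Rational(-32, 3) (a = Mul(Mul(8, -4), Mul(Add(-5, 3), Pow(Add(-3, -3), -1))) = Mul(-32, Mul(-2, Pow(-6, -1))) = Mul(-32, Mul(-2, Rational(-1, 6))) = Mul(-32, Rational(1, 3)) = Rational(-32, 3) ≈ -10.667)
Mul(Add(-217, a), 165) = Mul(Add(-217, Rational(-32, 3)), 165) = Mul(Rational(-683, 3), 165) = -37565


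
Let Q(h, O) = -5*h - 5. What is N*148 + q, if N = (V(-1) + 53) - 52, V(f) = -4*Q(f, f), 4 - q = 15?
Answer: 137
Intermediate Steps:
q = -11 (q = 4 - 1*15 = 4 - 15 = -11)
Q(h, O) = -5 - 5*h
V(f) = 20 + 20*f (V(f) = -4*(-5 - 5*f) = 20 + 20*f)
N = 1 (N = ((20 + 20*(-1)) + 53) - 52 = ((20 - 20) + 53) - 52 = (0 + 53) - 52 = 53 - 52 = 1)
N*148 + q = 1*148 - 11 = 148 - 11 = 137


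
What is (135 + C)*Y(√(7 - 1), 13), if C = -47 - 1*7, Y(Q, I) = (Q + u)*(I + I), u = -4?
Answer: -8424 + 2106*√6 ≈ -3265.4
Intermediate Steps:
Y(Q, I) = 2*I*(-4 + Q) (Y(Q, I) = (Q - 4)*(I + I) = (-4 + Q)*(2*I) = 2*I*(-4 + Q))
C = -54 (C = -47 - 7 = -54)
(135 + C)*Y(√(7 - 1), 13) = (135 - 54)*(2*13*(-4 + √(7 - 1))) = 81*(2*13*(-4 + √6)) = 81*(-104 + 26*√6) = -8424 + 2106*√6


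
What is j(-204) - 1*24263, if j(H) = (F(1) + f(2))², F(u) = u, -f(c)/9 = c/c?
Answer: -24199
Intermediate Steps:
f(c) = -9 (f(c) = -9*c/c = -9*1 = -9)
j(H) = 64 (j(H) = (1 - 9)² = (-8)² = 64)
j(-204) - 1*24263 = 64 - 1*24263 = 64 - 24263 = -24199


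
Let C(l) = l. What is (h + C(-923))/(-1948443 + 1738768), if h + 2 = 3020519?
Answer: -3019594/209675 ≈ -14.401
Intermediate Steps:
h = 3020517 (h = -2 + 3020519 = 3020517)
(h + C(-923))/(-1948443 + 1738768) = (3020517 - 923)/(-1948443 + 1738768) = 3019594/(-209675) = 3019594*(-1/209675) = -3019594/209675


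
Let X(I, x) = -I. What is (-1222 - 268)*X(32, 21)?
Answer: 47680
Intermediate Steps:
(-1222 - 268)*X(32, 21) = (-1222 - 268)*(-1*32) = -1490*(-32) = 47680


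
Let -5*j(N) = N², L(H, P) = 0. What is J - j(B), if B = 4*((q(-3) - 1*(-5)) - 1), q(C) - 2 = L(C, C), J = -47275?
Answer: -235799/5 ≈ -47160.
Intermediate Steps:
q(C) = 2 (q(C) = 2 + 0 = 2)
B = 24 (B = 4*((2 - 1*(-5)) - 1) = 4*((2 + 5) - 1) = 4*(7 - 1) = 4*6 = 24)
j(N) = -N²/5
J - j(B) = -47275 - (-1)*24²/5 = -47275 - (-1)*576/5 = -47275 - 1*(-576/5) = -47275 + 576/5 = -235799/5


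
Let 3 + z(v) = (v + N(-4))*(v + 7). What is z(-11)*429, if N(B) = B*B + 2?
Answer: -13299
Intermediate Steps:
N(B) = 2 + B**2 (N(B) = B**2 + 2 = 2 + B**2)
z(v) = -3 + (7 + v)*(18 + v) (z(v) = -3 + (v + (2 + (-4)**2))*(v + 7) = -3 + (v + (2 + 16))*(7 + v) = -3 + (v + 18)*(7 + v) = -3 + (18 + v)*(7 + v) = -3 + (7 + v)*(18 + v))
z(-11)*429 = (123 + (-11)**2 + 25*(-11))*429 = (123 + 121 - 275)*429 = -31*429 = -13299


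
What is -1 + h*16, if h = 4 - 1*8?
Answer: -65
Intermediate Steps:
h = -4 (h = 4 - 8 = -4)
-1 + h*16 = -1 - 4*16 = -1 - 64 = -65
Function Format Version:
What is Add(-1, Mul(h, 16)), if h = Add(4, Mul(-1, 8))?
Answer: -65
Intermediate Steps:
h = -4 (h = Add(4, -8) = -4)
Add(-1, Mul(h, 16)) = Add(-1, Mul(-4, 16)) = Add(-1, -64) = -65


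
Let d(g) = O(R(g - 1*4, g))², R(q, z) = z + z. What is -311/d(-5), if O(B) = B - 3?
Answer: -311/169 ≈ -1.8402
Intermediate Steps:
R(q, z) = 2*z
O(B) = -3 + B
d(g) = (-3 + 2*g)²
-311/d(-5) = -311/(-3 + 2*(-5))² = -311/(-3 - 10)² = -311/((-13)²) = -311/169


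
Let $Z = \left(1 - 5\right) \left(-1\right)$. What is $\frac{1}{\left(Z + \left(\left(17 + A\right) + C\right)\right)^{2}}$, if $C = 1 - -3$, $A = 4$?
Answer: $\frac{1}{841} \approx 0.0011891$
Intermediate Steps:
$C = 4$ ($C = 1 + 3 = 4$)
$Z = 4$ ($Z = \left(-4\right) \left(-1\right) = 4$)
$\frac{1}{\left(Z + \left(\left(17 + A\right) + C\right)\right)^{2}} = \frac{1}{\left(4 + \left(\left(17 + 4\right) + 4\right)\right)^{2}} = \frac{1}{\left(4 + \left(21 + 4\right)\right)^{2}} = \frac{1}{\left(4 + 25\right)^{2}} = \frac{1}{29^{2}} = \frac{1}{841}$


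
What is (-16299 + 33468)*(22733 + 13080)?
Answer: 614873397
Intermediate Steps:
(-16299 + 33468)*(22733 + 13080) = 17169*35813 = 614873397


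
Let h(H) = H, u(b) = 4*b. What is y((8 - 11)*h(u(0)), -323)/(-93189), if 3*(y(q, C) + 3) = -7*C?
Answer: -2252/279567 ≈ -0.0080553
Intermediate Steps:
y(q, C) = -3 - 7*C/3 (y(q, C) = -3 + (-7*C)/3 = -3 - 7*C/3)
y((8 - 11)*h(u(0)), -323)/(-93189) = (-3 - 7/3*(-323))/(-93189) = (-3 + 2261/3)*(-1/93189) = (2252/3)*(-1/93189) = -2252/279567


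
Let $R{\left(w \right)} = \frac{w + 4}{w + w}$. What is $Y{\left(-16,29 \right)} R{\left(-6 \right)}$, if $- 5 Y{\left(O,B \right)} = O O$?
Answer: $- \frac{128}{15} \approx -8.5333$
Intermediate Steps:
$Y{\left(O,B \right)} = - \frac{O^{2}}{5}$ ($Y{\left(O,B \right)} = - \frac{O O}{5} = - \frac{O^{2}}{5}$)
$R{\left(w \right)} = \frac{4 + w}{2 w}$
$Y{\left(-16,29 \right)} R{\left(-6 \right)} = - \frac{\left(-16\right)^{2}}{5} \frac{4 - 6}{2 \left(-6\right)} = \left(- \frac{1}{5}\right) 256 \cdot \frac{1}{2} \left(- \frac{1}{6}\right) \left(-2\right) = \left(- \frac{256}{5}\right) \frac{1}{6} = - \frac{128}{15}$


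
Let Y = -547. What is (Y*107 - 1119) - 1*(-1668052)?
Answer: 1608404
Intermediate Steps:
(Y*107 - 1119) - 1*(-1668052) = (-547*107 - 1119) - 1*(-1668052) = (-58529 - 1119) + 1668052 = -59648 + 1668052 = 1608404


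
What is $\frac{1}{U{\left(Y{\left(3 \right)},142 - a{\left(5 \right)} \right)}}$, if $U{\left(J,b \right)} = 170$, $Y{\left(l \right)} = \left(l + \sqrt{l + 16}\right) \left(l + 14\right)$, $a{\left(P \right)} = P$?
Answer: $\frac{1}{170} \approx 0.0058824$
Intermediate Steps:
$Y{\left(l \right)} = \left(14 + l\right) \left(l + \sqrt{16 + l}\right)$ ($Y{\left(l \right)} = \left(l + \sqrt{16 + l}\right) \left(14 + l\right) = \left(14 + l\right) \left(l + \sqrt{16 + l}\right)$)
$\frac{1}{U{\left(Y{\left(3 \right)},142 - a{\left(5 \right)} \right)}} = \frac{1}{170}$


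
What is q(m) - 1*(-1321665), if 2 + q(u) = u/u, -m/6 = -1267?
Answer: 1321664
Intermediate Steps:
m = 7602 (m = -6*(-1267) = 7602)
q(u) = -1 (q(u) = -2 + u/u = -2 + 1 = -1)
q(m) - 1*(-1321665) = -1 - 1*(-1321665) = -1 + 1321665 = 1321664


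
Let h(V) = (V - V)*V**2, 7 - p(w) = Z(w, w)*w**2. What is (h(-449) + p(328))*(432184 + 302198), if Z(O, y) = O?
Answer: -25914537872190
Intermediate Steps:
p(w) = 7 - w**3 (p(w) = 7 - w*w**2 = 7 - w**3)
h(V) = 0 (h(V) = 0*V**2 = 0)
(h(-449) + p(328))*(432184 + 302198) = (0 + (7 - 1*328**3))*(432184 + 302198) = (0 + (7 - 1*35287552))*734382 = (0 + (7 - 35287552))*734382 = (0 - 35287545)*734382 = -35287545*734382 = -25914537872190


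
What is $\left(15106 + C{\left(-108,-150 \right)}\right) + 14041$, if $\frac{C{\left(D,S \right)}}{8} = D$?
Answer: $28283$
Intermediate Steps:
$C{\left(D,S \right)} = 8 D$
$\left(15106 + C{\left(-108,-150 \right)}\right) + 14041 = \left(15106 + 8 \left(-108\right)\right) + 14041 = \left(15106 - 864\right) + 14041 = 14242 + 14041 = 28283$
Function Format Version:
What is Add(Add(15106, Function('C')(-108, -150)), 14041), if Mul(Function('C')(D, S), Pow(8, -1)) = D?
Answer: 28283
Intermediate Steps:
Function('C')(D, S) = Mul(8, D)
Add(Add(15106, Function('C')(-108, -150)), 14041) = Add(Add(15106, Mul(8, -108)), 14041) = Add(Add(15106, -864), 14041) = Add(14242, 14041) = 28283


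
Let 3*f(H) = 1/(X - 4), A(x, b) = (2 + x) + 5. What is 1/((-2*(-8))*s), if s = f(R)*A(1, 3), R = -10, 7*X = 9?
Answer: -57/896 ≈ -0.063616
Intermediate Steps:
A(x, b) = 7 + x
X = 9/7 (X = (1/7)*9 = 9/7 ≈ 1.2857)
f(H) = -7/57 (f(H) = 1/(3*(9/7 - 4)) = 1/(3*(-19/7)) = (1/3)*(-7/19) = -7/57)
s = -56/57 (s = -7*(7 + 1)/57 = -7/57*8 = -56/57 ≈ -0.98246)
1/((-2*(-8))*s) = 1/(-2*(-8)*(-56/57)) = 1/(16*(-56/57)) = 1/(-896/57) = -57/896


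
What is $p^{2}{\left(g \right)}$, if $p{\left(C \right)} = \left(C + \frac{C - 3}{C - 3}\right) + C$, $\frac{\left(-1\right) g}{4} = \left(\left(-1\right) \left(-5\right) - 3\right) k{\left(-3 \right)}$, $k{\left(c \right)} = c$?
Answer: $2401$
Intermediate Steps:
$g = 24$ ($g = - 4 \left(\left(-1\right) \left(-5\right) - 3\right) \left(-3\right) = - 4 \left(5 - 3\right) \left(-3\right) = - 4 \cdot 2 \left(-3\right) = \left(-4\right) \left(-6\right) = 24$)
$p{\left(C \right)} = 1 + 2 C$ ($p{\left(C \right)} = \left(C + \frac{-3 + C}{-3 + C}\right) + C = \left(C + 1\right) + C = \left(1 + C\right) + C = 1 + 2 C$)
$p^{2}{\left(g \right)} = \left(1 + 2 \cdot 24\right)^{2} = \left(1 + 48\right)^{2} = 49^{2} = 2401$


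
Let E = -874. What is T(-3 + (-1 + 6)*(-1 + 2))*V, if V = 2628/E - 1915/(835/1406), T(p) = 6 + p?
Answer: -1884344512/72979 ≈ -25820.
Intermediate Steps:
V = -235543064/72979 (V = 2628/(-874) - 1915/(835/1406) = 2628*(-1/874) - 1915/(835*(1/1406)) = -1314/437 - 1915/835/1406 = -1314/437 - 1915*1406/835 = -1314/437 - 538498/167 = -235543064/72979 ≈ -3227.5)
T(-3 + (-1 + 6)*(-1 + 2))*V = (6 + (-3 + (-1 + 6)*(-1 + 2)))*(-235543064/72979) = (6 + (-3 + 5*1))*(-235543064/72979) = (6 + (-3 + 5))*(-235543064/72979) = (6 + 2)*(-235543064/72979) = 8*(-235543064/72979) = -1884344512/72979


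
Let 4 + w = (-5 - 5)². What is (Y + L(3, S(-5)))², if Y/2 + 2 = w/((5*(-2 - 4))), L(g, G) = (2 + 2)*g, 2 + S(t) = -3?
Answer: 64/25 ≈ 2.5600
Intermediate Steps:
w = 96 (w = -4 + (-5 - 5)² = -4 + (-10)² = -4 + 100 = 96)
S(t) = -5 (S(t) = -2 - 3 = -5)
L(g, G) = 4*g
Y = -52/5 (Y = -4 + 2*(96/((5*(-2 - 4)))) = -4 + 2*(96/((5*(-6)))) = -4 + 2*(96/(-30)) = -4 + 2*(96*(-1/30)) = -4 + 2*(-16/5) = -4 - 32/5 = -52/5 ≈ -10.400)
(Y + L(3, S(-5)))² = (-52/5 + 4*3)² = (-52/5 + 12)² = (8/5)² = 64/25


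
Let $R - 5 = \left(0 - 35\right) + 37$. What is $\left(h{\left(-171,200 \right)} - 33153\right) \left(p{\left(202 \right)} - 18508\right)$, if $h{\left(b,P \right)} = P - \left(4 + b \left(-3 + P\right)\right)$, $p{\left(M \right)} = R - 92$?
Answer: $-13572890$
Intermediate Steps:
$R = 7$ ($R = 5 + \left(\left(0 - 35\right) + 37\right) = 5 + \left(-35 + 37\right) = 5 + 2 = 7$)
$p{\left(M \right)} = -85$ ($p{\left(M \right)} = 7 - 92 = -85$)
$h{\left(b,P \right)} = -4 + P - b \left(-3 + P\right)$ ($h{\left(b,P \right)} = P - \left(4 + b \left(-3 + P\right)\right) = -4 + P - b \left(-3 + P\right)$)
$\left(h{\left(-171,200 \right)} - 33153\right) \left(p{\left(202 \right)} - 18508\right) = \left(\left(-4 + 200 + 3 \left(-171\right) - 200 \left(-171\right)\right) - 33153\right) \left(-85 - 18508\right) = \left(\left(-4 + 200 - 513 + 34200\right) - 33153\right) \left(-18593\right) = \left(33883 - 33153\right) \left(-18593\right) = 730 \left(-18593\right) = -13572890$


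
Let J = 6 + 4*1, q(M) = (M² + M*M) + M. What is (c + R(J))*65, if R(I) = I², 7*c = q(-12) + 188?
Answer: 75660/7 ≈ 10809.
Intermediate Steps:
q(M) = M + 2*M² (q(M) = (M² + M²) + M = 2*M² + M = M + 2*M²)
J = 10 (J = 6 + 4 = 10)
c = 464/7 (c = (-12*(1 + 2*(-12)) + 188)/7 = (-12*(1 - 24) + 188)/7 = (-12*(-23) + 188)/7 = (276 + 188)/7 = (⅐)*464 = 464/7 ≈ 66.286)
(c + R(J))*65 = (464/7 + 10²)*65 = (464/7 + 100)*65 = (1164/7)*65 = 75660/7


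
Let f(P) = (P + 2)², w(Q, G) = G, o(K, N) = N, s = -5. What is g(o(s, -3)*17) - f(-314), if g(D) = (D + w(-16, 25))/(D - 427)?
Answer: -23265203/239 ≈ -97344.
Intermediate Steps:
g(D) = (25 + D)/(-427 + D) (g(D) = (D + 25)/(D - 427) = (25 + D)/(-427 + D))
f(P) = (2 + P)²
g(o(s, -3)*17) - f(-314) = (25 - 3*17)/(-427 - 3*17) - (2 - 314)² = (25 - 51)/(-427 - 51) - 1*(-312)² = -26/(-478) - 1*97344 = -1/478*(-26) - 97344 = 13/239 - 97344 = -23265203/239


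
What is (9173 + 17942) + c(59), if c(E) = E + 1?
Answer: 27175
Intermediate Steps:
c(E) = 1 + E
(9173 + 17942) + c(59) = (9173 + 17942) + (1 + 59) = 27115 + 60 = 27175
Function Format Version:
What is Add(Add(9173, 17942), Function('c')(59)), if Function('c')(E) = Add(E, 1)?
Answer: 27175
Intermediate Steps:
Function('c')(E) = Add(1, E)
Add(Add(9173, 17942), Function('c')(59)) = Add(Add(9173, 17942), Add(1, 59)) = Add(27115, 60) = 27175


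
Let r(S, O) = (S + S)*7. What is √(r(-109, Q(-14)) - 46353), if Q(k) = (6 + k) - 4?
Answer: I*√47879 ≈ 218.81*I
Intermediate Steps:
Q(k) = 2 + k
r(S, O) = 14*S (r(S, O) = (2*S)*7 = 14*S)
√(r(-109, Q(-14)) - 46353) = √(14*(-109) - 46353) = √(-1526 - 46353) = √(-47879) = I*√47879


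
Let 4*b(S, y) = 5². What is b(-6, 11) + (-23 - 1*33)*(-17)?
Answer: 3833/4 ≈ 958.25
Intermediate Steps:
b(S, y) = 25/4 (b(S, y) = (¼)*5² = (¼)*25 = 25/4)
b(-6, 11) + (-23 - 1*33)*(-17) = 25/4 + (-23 - 1*33)*(-17) = 25/4 + (-23 - 33)*(-17) = 25/4 - 56*(-17) = 25/4 + 952 = 3833/4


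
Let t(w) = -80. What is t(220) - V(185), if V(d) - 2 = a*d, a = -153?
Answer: 28223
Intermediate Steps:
V(d) = 2 - 153*d
t(220) - V(185) = -80 - (2 - 153*185) = -80 - (2 - 28305) = -80 - 1*(-28303) = -80 + 28303 = 28223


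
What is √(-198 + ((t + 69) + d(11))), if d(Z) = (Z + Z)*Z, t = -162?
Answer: 7*I ≈ 7.0*I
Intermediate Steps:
d(Z) = 2*Z² (d(Z) = (2*Z)*Z = 2*Z²)
√(-198 + ((t + 69) + d(11))) = √(-198 + ((-162 + 69) + 2*11²)) = √(-198 + (-93 + 2*121)) = √(-198 + (-93 + 242)) = √(-198 + 149) = √(-49) = 7*I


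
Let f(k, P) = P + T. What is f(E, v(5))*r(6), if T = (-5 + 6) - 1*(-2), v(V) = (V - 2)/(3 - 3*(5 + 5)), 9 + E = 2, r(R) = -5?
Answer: -130/9 ≈ -14.444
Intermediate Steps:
E = -7 (E = -9 + 2 = -7)
v(V) = 2/27 - V/27 (v(V) = (-2 + V)/(3 - 3*10) = (-2 + V)/(3 - 30) = (-2 + V)/(-27) = (-2 + V)*(-1/27) = 2/27 - V/27)
T = 3 (T = 1 + 2 = 3)
f(k, P) = 3 + P (f(k, P) = P + 3 = 3 + P)
f(E, v(5))*r(6) = (3 + (2/27 - 1/27*5))*(-5) = (3 + (2/27 - 5/27))*(-5) = (3 - 1/9)*(-5) = (26/9)*(-5) = -130/9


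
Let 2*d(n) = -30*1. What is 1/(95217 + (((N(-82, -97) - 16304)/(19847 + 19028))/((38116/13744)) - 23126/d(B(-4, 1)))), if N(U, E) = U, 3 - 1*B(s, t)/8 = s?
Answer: 1111319625/107529710336587 ≈ 1.0335e-5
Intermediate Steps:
B(s, t) = 24 - 8*s
d(n) = -15 (d(n) = (-30*1)/2 = (1/2)*(-30) = -15)
1/(95217 + (((N(-82, -97) - 16304)/(19847 + 19028))/((38116/13744)) - 23126/d(B(-4, 1)))) = 1/(95217 + (((-82 - 16304)/(19847 + 19028))/((38116/13744)) - 23126/(-15))) = 1/(95217 + ((-16386/38875)/((38116*(1/13744))) - 23126*(-1/15))) = 1/(95217 + ((-16386*1/38875)/(9529/3436) + 23126/15)) = 1/(95217 + (-16386/38875*3436/9529 + 23126/15)) = 1/(95217 + (-56302296/370439875 + 23126/15)) = 1/(95217 + 1713189602962/1111319625) = 1/(107529710336587/1111319625) = 1111319625/107529710336587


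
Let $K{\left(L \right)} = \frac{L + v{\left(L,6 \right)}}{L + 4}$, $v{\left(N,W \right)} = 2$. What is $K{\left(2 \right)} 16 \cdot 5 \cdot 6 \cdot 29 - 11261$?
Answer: $-1981$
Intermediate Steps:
$K{\left(L \right)} = \frac{2 + L}{4 + L}$ ($K{\left(L \right)} = \frac{L + 2}{L + 4} = \frac{2 + L}{4 + L}$)
$K{\left(2 \right)} 16 \cdot 5 \cdot 6 \cdot 29 - 11261 = \frac{2 + 2}{4 + 2} \cdot 16 \cdot 5 \cdot 6 \cdot 29 - 11261 = \frac{1}{6} \cdot 4 \cdot 16 \cdot 30 \cdot 29 - 11261 = \frac{1}{6} \cdot 4 \cdot 480 \cdot 29 - 11261 = \frac{2}{3} \cdot 480 \cdot 29 - 11261 = 320 \cdot 29 - 11261 = 9280 - 11261 = -1981$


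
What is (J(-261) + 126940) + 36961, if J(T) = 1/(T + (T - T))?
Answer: 42778160/261 ≈ 1.6390e+5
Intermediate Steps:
J(T) = 1/T (J(T) = 1/(T + 0) = 1/T)
(J(-261) + 126940) + 36961 = (1/(-261) + 126940) + 36961 = (-1/261 + 126940) + 36961 = 33131339/261 + 36961 = 42778160/261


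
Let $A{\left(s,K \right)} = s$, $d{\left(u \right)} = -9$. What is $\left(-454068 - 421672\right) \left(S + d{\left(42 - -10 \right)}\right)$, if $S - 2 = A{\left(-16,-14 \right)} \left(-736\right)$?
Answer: $-10306584060$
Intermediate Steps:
$S = 11778$ ($S = 2 - -11776 = 2 + 11776 = 11778$)
$\left(-454068 - 421672\right) \left(S + d{\left(42 - -10 \right)}\right) = \left(-454068 - 421672\right) \left(11778 - 9\right) = \left(-875740\right) 11769 = -10306584060$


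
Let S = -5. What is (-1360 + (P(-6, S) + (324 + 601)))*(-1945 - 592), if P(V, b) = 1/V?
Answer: 6624107/6 ≈ 1.1040e+6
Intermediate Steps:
(-1360 + (P(-6, S) + (324 + 601)))*(-1945 - 592) = (-1360 + (1/(-6) + (324 + 601)))*(-1945 - 592) = (-1360 + (-⅙ + 925))*(-2537) = (-1360 + 5549/6)*(-2537) = -2611/6*(-2537) = 6624107/6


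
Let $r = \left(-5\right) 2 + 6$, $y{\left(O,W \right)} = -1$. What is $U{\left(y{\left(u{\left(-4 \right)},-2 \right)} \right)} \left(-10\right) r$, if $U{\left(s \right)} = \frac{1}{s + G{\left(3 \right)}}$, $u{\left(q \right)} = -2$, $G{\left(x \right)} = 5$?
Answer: $10$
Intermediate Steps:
$r = -4$ ($r = -10 + 6 = -4$)
$U{\left(s \right)} = \frac{1}{5 + s}$ ($U{\left(s \right)} = \frac{1}{s + 5} = \frac{1}{5 + s}$)
$U{\left(y{\left(u{\left(-4 \right)},-2 \right)} \right)} \left(-10\right) r = \frac{1}{5 - 1} \left(-10\right) \left(-4\right) = \frac{1}{4} \left(-10\right) \left(-4\right) = \left(- \frac{5}{2}\right) \left(-4\right) = 10$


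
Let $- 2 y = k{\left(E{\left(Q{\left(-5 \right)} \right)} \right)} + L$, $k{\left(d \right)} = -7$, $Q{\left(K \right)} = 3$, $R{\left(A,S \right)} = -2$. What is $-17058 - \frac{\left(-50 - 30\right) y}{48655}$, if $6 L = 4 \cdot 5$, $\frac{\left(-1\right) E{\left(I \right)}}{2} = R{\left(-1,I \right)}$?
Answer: $- \frac{497974106}{29193} \approx -17058.0$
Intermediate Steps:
$E{\left(I \right)} = 4$ ($E{\left(I \right)} = \left(-2\right) \left(-2\right) = 4$)
$L = \frac{10}{3}$ ($L = \frac{4 \cdot 5}{6} = \frac{1}{6} \cdot 20 = \frac{10}{3} \approx 3.3333$)
$y = \frac{11}{6}$ ($y = - \frac{-7 + \frac{10}{3}}{2} = \left(- \frac{1}{2}\right) \left(- \frac{11}{3}\right) = \frac{11}{6} \approx 1.8333$)
$-17058 - \frac{\left(-50 - 30\right) y}{48655} = -17058 - \frac{\left(-50 - 30\right) \frac{11}{6}}{48655} = -17058 - \left(-80\right) \frac{11}{6} \cdot \frac{1}{48655} = -17058 - \left(- \frac{440}{3}\right) \frac{1}{48655} = -17058 - - \frac{88}{29193} = -17058 + \frac{88}{29193} = - \frac{497974106}{29193}$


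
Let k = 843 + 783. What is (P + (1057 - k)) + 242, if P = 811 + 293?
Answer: 777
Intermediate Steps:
P = 1104
k = 1626
(P + (1057 - k)) + 242 = (1104 + (1057 - 1*1626)) + 242 = (1104 + (1057 - 1626)) + 242 = (1104 - 569) + 242 = 535 + 242 = 777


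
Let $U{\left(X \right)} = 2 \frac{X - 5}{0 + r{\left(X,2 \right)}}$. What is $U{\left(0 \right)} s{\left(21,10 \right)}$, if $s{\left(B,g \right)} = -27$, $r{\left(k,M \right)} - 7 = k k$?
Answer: $\frac{270}{7} \approx 38.571$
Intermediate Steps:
$r{\left(k,M \right)} = 7 + k^{2}$ ($r{\left(k,M \right)} = 7 + k k = 7 + k^{2}$)
$U{\left(X \right)} = \frac{2 \left(-5 + X\right)}{7 + X^{2}}$ ($U{\left(X \right)} = 2 \frac{X - 5}{0 + \left(7 + X^{2}\right)} = 2 \frac{-5 + X}{7 + X^{2}} = \frac{2 \left(-5 + X\right)}{7 + X^{2}}$)
$U{\left(0 \right)} s{\left(21,10 \right)} = \frac{2 \left(-5 + 0\right)}{7 + 0^{2}} \left(-27\right) = 2 \frac{1}{7 + 0} \left(-5\right) \left(-27\right) = 2 \cdot \frac{1}{7} \left(-5\right) \left(-27\right) = \left(- \frac{10}{7}\right) \left(-27\right) = \frac{270}{7}$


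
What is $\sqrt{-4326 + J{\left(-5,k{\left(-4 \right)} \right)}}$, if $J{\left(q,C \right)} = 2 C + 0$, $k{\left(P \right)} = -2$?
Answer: $i \sqrt{4330} \approx 65.803 i$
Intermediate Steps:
$J{\left(q,C \right)} = 2 C$
$\sqrt{-4326 + J{\left(-5,k{\left(-4 \right)} \right)}} = \sqrt{-4326 + 2 \left(-2\right)} = \sqrt{-4326 - 4} = \sqrt{-4330} = i \sqrt{4330}$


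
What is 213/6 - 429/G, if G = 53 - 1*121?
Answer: 2843/68 ≈ 41.809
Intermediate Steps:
G = -68 (G = 53 - 121 = -68)
213/6 - 429/G = 213/6 - 429/(-68) = 213*(⅙) - 429*(-1/68) = 71/2 + 429/68 = 2843/68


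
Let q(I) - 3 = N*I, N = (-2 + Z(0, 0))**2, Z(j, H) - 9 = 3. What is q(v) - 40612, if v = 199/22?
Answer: -436749/11 ≈ -39704.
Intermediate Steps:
v = 199/22 (v = 199*(1/22) = 199/22 ≈ 9.0455)
Z(j, H) = 12 (Z(j, H) = 9 + 3 = 12)
N = 100 (N = (-2 + 12)**2 = 10**2 = 100)
q(I) = 3 + 100*I
q(v) - 40612 = (3 + 100*(199/22)) - 40612 = (3 + 9950/11) - 40612 = 9983/11 - 40612 = -436749/11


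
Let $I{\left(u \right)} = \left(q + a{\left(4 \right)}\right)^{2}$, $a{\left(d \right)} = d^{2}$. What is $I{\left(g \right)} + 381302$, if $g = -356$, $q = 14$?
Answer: $382202$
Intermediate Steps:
$I{\left(u \right)} = 900$ ($I{\left(u \right)} = \left(14 + 4^{2}\right)^{2} = \left(14 + 16\right)^{2} = 30^{2} = 900$)
$I{\left(g \right)} + 381302 = 900 + 381302 = 382202$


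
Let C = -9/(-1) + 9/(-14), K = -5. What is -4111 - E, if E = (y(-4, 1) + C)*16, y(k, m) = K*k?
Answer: -31953/7 ≈ -4564.7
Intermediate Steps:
y(k, m) = -5*k
C = 117/14 (C = -9*(-1) + 9*(-1/14) = 9 - 9/14 = 117/14 ≈ 8.3571)
E = 3176/7 (E = (-5*(-4) + 117/14)*16 = (20 + 117/14)*16 = (397/14)*16 = 3176/7 ≈ 453.71)
-4111 - E = -4111 - 1*3176/7 = -4111 - 3176/7 = -31953/7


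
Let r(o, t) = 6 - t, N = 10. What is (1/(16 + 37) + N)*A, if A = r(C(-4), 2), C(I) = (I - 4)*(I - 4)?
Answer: 2124/53 ≈ 40.075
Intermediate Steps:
C(I) = (-4 + I)² (C(I) = (-4 + I)*(-4 + I) = (-4 + I)²)
A = 4 (A = 6 - 1*2 = 6 - 2 = 4)
(1/(16 + 37) + N)*A = (1/(16 + 37) + 10)*4 = (1/53 + 10)*4 = (531/53)*4 = 2124/53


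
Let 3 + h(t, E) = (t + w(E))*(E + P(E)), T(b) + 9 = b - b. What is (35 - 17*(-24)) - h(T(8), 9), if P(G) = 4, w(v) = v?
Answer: 446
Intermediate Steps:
T(b) = -9 (T(b) = -9 + (b - b) = -9 + 0 = -9)
h(t, E) = -3 + (4 + E)*(E + t) (h(t, E) = -3 + (t + E)*(E + 4) = -3 + (E + t)*(4 + E) = -3 + (4 + E)*(E + t))
(35 - 17*(-24)) - h(T(8), 9) = (35 - 17*(-24)) - (-3 + 9² + 4*9 + 4*(-9) + 9*(-9)) = (35 + 408) - (-3 + 81 + 36 - 36 - 81) = 443 - 1*(-3) = 443 + 3 = 446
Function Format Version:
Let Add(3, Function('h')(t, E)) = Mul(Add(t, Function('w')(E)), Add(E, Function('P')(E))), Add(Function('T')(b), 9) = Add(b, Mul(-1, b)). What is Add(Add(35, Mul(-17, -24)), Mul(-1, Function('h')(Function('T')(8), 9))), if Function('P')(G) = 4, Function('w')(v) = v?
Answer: 446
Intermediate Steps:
Function('T')(b) = -9 (Function('T')(b) = Add(-9, Add(b, Mul(-1, b))) = Add(-9, 0) = -9)
Function('h')(t, E) = Add(-3, Mul(Add(4, E), Add(E, t))) (Function('h')(t, E) = Add(-3, Mul(Add(t, E), Add(E, 4))) = Add(-3, Mul(Add(E, t), Add(4, E))) = Add(-3, Mul(Add(4, E), Add(E, t))))
Add(Add(35, Mul(-17, -24)), Mul(-1, Function('h')(Function('T')(8), 9))) = Add(Add(35, Mul(-17, -24)), Mul(-1, Add(-3, Pow(9, 2), Mul(4, 9), Mul(4, -9), Mul(9, -9)))) = Add(Add(35, 408), Mul(-1, Add(-3, 81, 36, -36, -81))) = Add(443, Mul(-1, -3)) = Add(443, 3) = 446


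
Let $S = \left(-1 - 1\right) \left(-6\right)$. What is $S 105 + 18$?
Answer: $1278$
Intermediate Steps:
$S = 12$ ($S = \left(-2\right) \left(-6\right) = 12$)
$S 105 + 18 = 12 \cdot 105 + 18 = 1260 + 18 = 1278$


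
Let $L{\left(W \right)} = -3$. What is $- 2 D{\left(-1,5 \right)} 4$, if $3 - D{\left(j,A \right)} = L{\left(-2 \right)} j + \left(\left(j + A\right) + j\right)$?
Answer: $24$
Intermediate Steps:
$D{\left(j,A \right)} = 3 + j - A$ ($D{\left(j,A \right)} = 3 - \left(- 3 j + \left(\left(j + A\right) + j\right)\right) = 3 - \left(- 3 j + \left(\left(A + j\right) + j\right)\right) = 3 - \left(- 3 j + \left(A + 2 j\right)\right) = 3 - \left(A - j\right) = 3 + j - A$)
$- 2 D{\left(-1,5 \right)} 4 = - 2 \left(3 - 1 - 5\right) 4 = \left(-2\right) \left(-3\right) 4 = 6 \cdot 4 = 24$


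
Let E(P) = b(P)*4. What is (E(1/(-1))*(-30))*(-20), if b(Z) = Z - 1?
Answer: -4800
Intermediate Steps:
b(Z) = -1 + Z
E(P) = -4 + 4*P (E(P) = (-1 + P)*4 = -4 + 4*P)
(E(1/(-1))*(-30))*(-20) = ((-4 + 4/(-1))*(-30))*(-20) = ((-4 + 4*(-1))*(-30))*(-20) = ((-4 - 4)*(-30))*(-20) = -8*(-30)*(-20) = 240*(-20) = -4800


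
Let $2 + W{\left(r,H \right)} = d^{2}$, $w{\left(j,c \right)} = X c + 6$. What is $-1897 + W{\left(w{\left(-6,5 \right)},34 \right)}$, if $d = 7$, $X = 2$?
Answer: $-1850$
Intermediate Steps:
$w{\left(j,c \right)} = 6 + 2 c$ ($w{\left(j,c \right)} = 2 c + 6 = 6 + 2 c$)
$W{\left(r,H \right)} = 47$ ($W{\left(r,H \right)} = -2 + 7^{2} = -2 + 49 = 47$)
$-1897 + W{\left(w{\left(-6,5 \right)},34 \right)} = -1897 + 47 = -1850$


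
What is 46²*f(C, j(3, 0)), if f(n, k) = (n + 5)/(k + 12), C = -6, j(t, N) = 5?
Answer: -2116/17 ≈ -124.47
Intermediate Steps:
f(n, k) = (5 + n)/(12 + k)
46²*f(C, j(3, 0)) = 46²*((5 - 6)/(12 + 5)) = 2116*(-1/17) = -2116/17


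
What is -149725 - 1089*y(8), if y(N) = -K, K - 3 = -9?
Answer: -156259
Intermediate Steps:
K = -6 (K = 3 - 9 = -6)
y(N) = 6 (y(N) = -1*(-6) = 6)
-149725 - 1089*y(8) = -149725 - 1089*6 = -149725 - 6534 = -156259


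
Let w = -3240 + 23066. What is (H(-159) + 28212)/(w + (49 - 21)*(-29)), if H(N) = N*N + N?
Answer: 8889/3169 ≈ 2.8050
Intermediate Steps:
w = 19826
H(N) = N + N² (H(N) = N² + N = N + N²)
(H(-159) + 28212)/(w + (49 - 21)*(-29)) = (-159*(1 - 159) + 28212)/(19826 + (49 - 21)*(-29)) = (-159*(-158) + 28212)/(19826 + 28*(-29)) = (25122 + 28212)/(19826 - 812) = 53334/19014 = 53334*(1/19014) = 8889/3169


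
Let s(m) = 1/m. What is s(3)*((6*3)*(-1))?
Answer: -6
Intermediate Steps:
s(3)*((6*3)*(-1)) = ((6*3)*(-1))/3 = (18*(-1))/3 = (1/3)*(-18) = -6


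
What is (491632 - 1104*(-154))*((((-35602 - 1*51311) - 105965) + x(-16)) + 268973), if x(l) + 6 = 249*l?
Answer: 47708129040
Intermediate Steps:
x(l) = -6 + 249*l
(491632 - 1104*(-154))*((((-35602 - 1*51311) - 105965) + x(-16)) + 268973) = (491632 - 1104*(-154))*((((-35602 - 1*51311) - 105965) + (-6 + 249*(-16))) + 268973) = (491632 + 170016)*((((-35602 - 51311) - 105965) + (-6 - 3984)) + 268973) = 661648*(((-86913 - 105965) - 3990) + 268973) = 661648*((-192878 - 3990) + 268973) = 661648*(-196868 + 268973) = 661648*72105 = 47708129040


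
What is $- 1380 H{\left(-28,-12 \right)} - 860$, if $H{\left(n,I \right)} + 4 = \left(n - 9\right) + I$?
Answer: $72280$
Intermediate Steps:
$H{\left(n,I \right)} = -13 + I + n$ ($H{\left(n,I \right)} = -4 + \left(\left(n - 9\right) + I\right) = -4 + \left(\left(-9 + n\right) + I\right) = -4 + \left(-9 + I + n\right) = -13 + I + n$)
$- 1380 H{\left(-28,-12 \right)} - 860 = - 1380 \left(-13 - 12 - 28\right) - 860 = \left(-1380\right) \left(-53\right) - 860 = 73140 - 860 = 72280$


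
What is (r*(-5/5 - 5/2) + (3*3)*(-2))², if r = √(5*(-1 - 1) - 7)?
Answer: 463/4 + 126*I*√17 ≈ 115.75 + 519.51*I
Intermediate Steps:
r = I*√17 (r = √(5*(-2) - 7) = √(-10 - 7) = √(-17) = I*√17 ≈ 4.1231*I)
(r*(-5/5 - 5/2) + (3*3)*(-2))² = ((I*√17)*(-5/5 - 5/2) + (3*3)*(-2))² = ((I*√17)*(-5*⅕ - 5*½) + 9*(-2))² = ((I*√17)*(-1 - 5/2) - 18)² = ((I*√17)*(-7/2) - 18)² = (-7*I*√17/2 - 18)² = (-18 - 7*I*√17/2)²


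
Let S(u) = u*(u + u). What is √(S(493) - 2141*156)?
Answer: √152102 ≈ 390.00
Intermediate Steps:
S(u) = 2*u² (S(u) = u*(2*u) = 2*u²)
√(S(493) - 2141*156) = √(2*493² - 2141*156) = √(2*243049 - 333996) = √(486098 - 333996) = √152102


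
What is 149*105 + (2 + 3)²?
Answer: 15670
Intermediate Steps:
149*105 + (2 + 3)² = 15645 + 5² = 15645 + 25 = 15670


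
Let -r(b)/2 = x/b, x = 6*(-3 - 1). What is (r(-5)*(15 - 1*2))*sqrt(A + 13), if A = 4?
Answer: -624*sqrt(17)/5 ≈ -514.56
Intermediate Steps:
x = -24 (x = 6*(-4) = -24)
r(b) = 48/b (r(b) = -(-48)/b = 48/b)
(r(-5)*(15 - 1*2))*sqrt(A + 13) = ((48/(-5))*(15 - 1*2))*sqrt(4 + 13) = ((48*(-1/5))*(15 - 2))*sqrt(17) = (-48/5*13)*sqrt(17) = -624*sqrt(17)/5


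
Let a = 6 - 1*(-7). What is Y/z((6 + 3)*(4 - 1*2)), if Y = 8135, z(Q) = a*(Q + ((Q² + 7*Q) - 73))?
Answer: 1627/1027 ≈ 1.5842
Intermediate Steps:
a = 13 (a = 6 + 7 = 13)
z(Q) = -949 + 13*Q² + 104*Q (z(Q) = 13*(Q + ((Q² + 7*Q) - 73)) = 13*(Q + (-73 + Q² + 7*Q)) = 13*(-73 + Q² + 8*Q) = -949 + 13*Q² + 104*Q)
Y/z((6 + 3)*(4 - 1*2)) = 8135/(-949 + 13*((6 + 3)*(4 - 1*2))² + 104*((6 + 3)*(4 - 1*2))) = 8135/(-949 + 13*(9*(4 - 2))² + 104*(9*(4 - 2))) = 8135/(-949 + 13*(9*2)² + 104*(9*2)) = 8135/(-949 + 13*18² + 104*18) = 8135/(-949 + 13*324 + 1872) = 8135/(-949 + 4212 + 1872) = 8135/5135 = 8135*(1/5135) = 1627/1027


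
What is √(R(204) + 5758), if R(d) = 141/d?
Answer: √6657047/34 ≈ 75.886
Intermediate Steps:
√(R(204) + 5758) = √(141/204 + 5758) = √(141*(1/204) + 5758) = √(47/68 + 5758) = √(391591/68) = √6657047/34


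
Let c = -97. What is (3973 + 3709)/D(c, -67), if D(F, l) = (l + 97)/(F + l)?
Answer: -629924/15 ≈ -41995.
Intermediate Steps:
D(F, l) = (97 + l)/(F + l)
(3973 + 3709)/D(c, -67) = (3973 + 3709)/(((97 - 67)/(-97 - 67))) = 7682/((30/(-164))) = 7682/((-1/164*30)) = 7682/(-15/82) = 7682*(-82/15) = -629924/15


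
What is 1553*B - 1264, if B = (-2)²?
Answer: 4948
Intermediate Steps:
B = 4
1553*B - 1264 = 1553*4 - 1264 = 6212 - 1264 = 4948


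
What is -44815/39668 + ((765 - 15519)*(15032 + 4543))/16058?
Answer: -5728608434335/318494372 ≈ -17987.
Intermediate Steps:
-44815/39668 + ((765 - 15519)*(15032 + 4543))/16058 = -44815*1/39668 - 14754*19575*(1/16058) = -44815/39668 - 288809550*1/16058 = -44815/39668 - 144404775/8029 = -5728608434335/318494372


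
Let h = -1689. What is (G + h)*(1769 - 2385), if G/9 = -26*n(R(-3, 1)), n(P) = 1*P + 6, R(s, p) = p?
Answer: 2049432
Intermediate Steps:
n(P) = 6 + P (n(P) = P + 6 = 6 + P)
G = -1638 (G = 9*(-26*(6 + 1)) = 9*(-26*7) = 9*(-182) = -1638)
(G + h)*(1769 - 2385) = (-1638 - 1689)*(1769 - 2385) = -3327*(-616) = 2049432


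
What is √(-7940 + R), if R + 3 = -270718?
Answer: I*√278661 ≈ 527.88*I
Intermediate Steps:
R = -270721 (R = -3 - 270718 = -270721)
√(-7940 + R) = √(-7940 - 270721) = √(-278661) = I*√278661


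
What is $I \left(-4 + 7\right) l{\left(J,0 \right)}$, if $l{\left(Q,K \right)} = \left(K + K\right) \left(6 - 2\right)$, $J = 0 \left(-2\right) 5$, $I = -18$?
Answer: $0$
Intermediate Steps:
$J = 0$ ($J = 0 \cdot 5 = 0$)
$l{\left(Q,K \right)} = 8 K$ ($l{\left(Q,K \right)} = 2 K 4 = 8 K$)
$I \left(-4 + 7\right) l{\left(J,0 \right)} = - 18 \left(-4 + 7\right) 8 \cdot 0 = \left(-18\right) 3 \cdot 0 = \left(-54\right) 0 = 0$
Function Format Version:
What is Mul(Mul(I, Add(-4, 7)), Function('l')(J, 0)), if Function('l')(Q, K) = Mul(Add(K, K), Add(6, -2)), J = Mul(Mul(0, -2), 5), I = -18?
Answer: 0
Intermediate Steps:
J = 0 (J = Mul(0, 5) = 0)
Function('l')(Q, K) = Mul(8, K) (Function('l')(Q, K) = Mul(Mul(2, K), 4) = Mul(8, K))
Mul(Mul(I, Add(-4, 7)), Function('l')(J, 0)) = Mul(Mul(-18, Add(-4, 7)), Mul(8, 0)) = Mul(Mul(-18, 3), 0) = Mul(-54, 0) = 0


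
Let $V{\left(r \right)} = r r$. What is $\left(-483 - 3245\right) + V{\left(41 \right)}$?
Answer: $-2047$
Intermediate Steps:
$V{\left(r \right)} = r^{2}$
$\left(-483 - 3245\right) + V{\left(41 \right)} = \left(-483 - 3245\right) + 41^{2} = -3728 + 1681 = -2047$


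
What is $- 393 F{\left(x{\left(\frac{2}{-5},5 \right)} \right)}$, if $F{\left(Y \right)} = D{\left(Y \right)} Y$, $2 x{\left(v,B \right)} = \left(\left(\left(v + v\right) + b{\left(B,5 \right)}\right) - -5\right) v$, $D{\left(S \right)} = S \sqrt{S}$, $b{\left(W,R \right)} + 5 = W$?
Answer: $- \frac{173313 i \sqrt{21}}{3125} \approx - 254.15 i$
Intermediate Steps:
$b{\left(W,R \right)} = -5 + W$
$D{\left(S \right)} = S^{\frac{3}{2}}$
$x{\left(v,B \right)} = \frac{v \left(B + 2 v\right)}{2}$ ($x{\left(v,B \right)} = \frac{\left(\left(\left(v + v\right) + \left(-5 + B\right)\right) - -5\right) v}{2} = \frac{\left(\left(2 v + \left(-5 + B\right)\right) + 5\right) v}{2} = \frac{\left(\left(-5 + B + 2 v\right) + 5\right) v}{2} = \frac{\left(B + 2 v\right) v}{2} = \frac{v \left(B + 2 v\right)}{2}$)
$F{\left(Y \right)} = Y^{\frac{5}{2}}$ ($F{\left(Y \right)} = Y^{\frac{3}{2}} Y = Y^{\frac{5}{2}}$)
$- 393 F{\left(x{\left(\frac{2}{-5},5 \right)} \right)} = - 393 \left(\frac{\frac{2}{-5} \left(5 + 2 \frac{2}{-5}\right)}{2}\right)^{\frac{5}{2}} = - 393 \left(\frac{2 \left(- \frac{1}{5}\right) \left(5 + 2 \cdot 2 \left(- \frac{1}{5}\right)\right)}{2}\right)^{\frac{5}{2}} = - 393 \left(\frac{1}{2} \left(- \frac{2}{5}\right) \left(5 + 2 \left(- \frac{2}{5}\right)\right)\right)^{\frac{5}{2}} = - 393 \left(\frac{1}{2} \left(- \frac{2}{5}\right) \left(5 - \frac{4}{5}\right)\right)^{\frac{5}{2}} = - 393 \left(\frac{1}{2} \left(- \frac{2}{5}\right) \frac{21}{5}\right)^{\frac{5}{2}} = - 393 \left(- \frac{21}{25}\right)^{\frac{5}{2}} = - 393 \frac{441 i \sqrt{21}}{3125} = - \frac{173313 i \sqrt{21}}{3125}$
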